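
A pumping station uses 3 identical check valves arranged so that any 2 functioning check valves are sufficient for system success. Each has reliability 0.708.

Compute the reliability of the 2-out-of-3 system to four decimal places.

R = Σ_{i=2}^{3} C(3,i) p^i (1−p)^{3−i} with p = 0.708
C(3,2)·0.708^2·0.292^1 = 0.439107
C(3,3)·0.708^3·0.292^0 = 0.354895
Sum = 0.7940

0.7940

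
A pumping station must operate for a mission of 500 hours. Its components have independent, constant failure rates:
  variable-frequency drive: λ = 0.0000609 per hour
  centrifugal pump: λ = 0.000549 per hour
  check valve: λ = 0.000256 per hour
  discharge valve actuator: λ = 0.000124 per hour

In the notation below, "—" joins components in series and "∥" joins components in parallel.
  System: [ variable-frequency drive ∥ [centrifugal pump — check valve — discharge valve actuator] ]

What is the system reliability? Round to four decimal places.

0.9889

R(variable-frequency drive) = exp(−0.0000609 × 500) = 0.970009
R(centrifugal pump) = exp(−0.000549 × 500) = 0.759952
R(check valve) = exp(−0.000256 × 500) = 0.879853
R(discharge valve actuator) = exp(−0.000124 × 500) = 0.939883
Series (centrifugal pump, check valve, and discharge valve actuator): 0.759952 × 0.879853 × 0.939883 = 0.628449
Parallel (variable-frequency drive and [0.628449]): 1 − (1 − 0.970009)(1 − 0.628449) = 0.9889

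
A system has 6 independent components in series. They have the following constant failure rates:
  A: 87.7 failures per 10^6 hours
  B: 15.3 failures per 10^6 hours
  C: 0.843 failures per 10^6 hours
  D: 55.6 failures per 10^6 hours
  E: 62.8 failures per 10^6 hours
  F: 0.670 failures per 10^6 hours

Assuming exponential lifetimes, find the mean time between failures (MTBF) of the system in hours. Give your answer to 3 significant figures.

4490

Series of exponential components: λ_sys = Σ λ_i
λ_sys = 0.0000877 + 0.0000153 + 0.000000843 + 0.0000556 + 0.0000628 + 0.000000670 = 2.2291e-04 /h
MTBF = 1 / λ_sys = 4490 h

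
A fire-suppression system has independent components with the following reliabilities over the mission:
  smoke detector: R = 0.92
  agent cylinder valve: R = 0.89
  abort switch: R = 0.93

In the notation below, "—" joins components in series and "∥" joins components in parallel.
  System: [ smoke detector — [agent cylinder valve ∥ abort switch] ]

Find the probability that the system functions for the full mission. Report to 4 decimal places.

Parallel (agent cylinder valve and abort switch): 1 − (1 − 0.890000)(1 − 0.930000) = 0.992300
Series (smoke detector and [0.992300]): 0.920000 × 0.992300 = 0.9129

0.9129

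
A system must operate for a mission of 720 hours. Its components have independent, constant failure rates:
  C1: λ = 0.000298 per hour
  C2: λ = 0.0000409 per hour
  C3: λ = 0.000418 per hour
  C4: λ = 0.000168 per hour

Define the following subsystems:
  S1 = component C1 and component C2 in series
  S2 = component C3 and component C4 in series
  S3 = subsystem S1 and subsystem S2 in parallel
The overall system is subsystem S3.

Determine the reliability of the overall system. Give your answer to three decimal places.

R(C1) = exp(−0.000298 × 720) = 0.80690
R(C2) = exp(−0.0000409 × 720) = 0.97098
R(C3) = exp(−0.000418 × 720) = 0.74011
R(C4) = exp(−0.000168 × 720) = 0.88607
Series (C1 and C2): 0.80690 × 0.97098 = 0.78348
Series (C3 and C4): 0.74011 × 0.88607 = 0.65579
Parallel ([0.78348] and [0.65579]): 1 − (1 − 0.78348)(1 − 0.65579) = 0.925

0.925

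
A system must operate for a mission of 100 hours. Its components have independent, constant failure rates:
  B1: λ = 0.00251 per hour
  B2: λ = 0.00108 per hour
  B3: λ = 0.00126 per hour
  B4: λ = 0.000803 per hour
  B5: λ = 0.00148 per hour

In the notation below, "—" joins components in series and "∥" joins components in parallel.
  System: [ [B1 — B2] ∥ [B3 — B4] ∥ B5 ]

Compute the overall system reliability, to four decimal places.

R(B1) = exp(−0.00251 × 100) = 0.778022
R(B2) = exp(−0.00108 × 100) = 0.897628
R(B3) = exp(−0.00126 × 100) = 0.881615
R(B4) = exp(−0.000803 × 100) = 0.922839
R(B5) = exp(−0.00148 × 100) = 0.862431
Series (B1 and B2): 0.778022 × 0.897628 = 0.698374
Series (B3 and B4): 0.881615 × 0.922839 = 0.813589
Parallel ([0.698374], [0.813589], and B5): 1 − (1 − 0.698374)(1 − 0.813589)(1 − 0.862431) = 0.9923

0.9923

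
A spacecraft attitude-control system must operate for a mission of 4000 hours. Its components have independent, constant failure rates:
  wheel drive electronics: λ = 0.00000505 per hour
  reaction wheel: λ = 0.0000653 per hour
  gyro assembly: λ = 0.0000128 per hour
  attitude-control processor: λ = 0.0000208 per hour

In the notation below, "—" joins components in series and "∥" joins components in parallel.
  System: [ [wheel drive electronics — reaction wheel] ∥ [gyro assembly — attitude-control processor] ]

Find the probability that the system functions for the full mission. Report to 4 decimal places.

R(wheel drive electronics) = exp(−0.00000505 × 4000) = 0.980003
R(reaction wheel) = exp(−0.0000653 × 4000) = 0.770127
R(gyro assembly) = exp(−0.0000128 × 4000) = 0.950089
R(attitude-control processor) = exp(−0.0000208 × 4000) = 0.920167
Series (wheel drive electronics and reaction wheel): 0.980003 × 0.770127 = 0.754727
Series (gyro assembly and attitude-control processor): 0.950089 × 0.920167 = 0.874241
Parallel ([0.754727] and [0.874241]): 1 − (1 − 0.754727)(1 − 0.874241) = 0.9692

0.9692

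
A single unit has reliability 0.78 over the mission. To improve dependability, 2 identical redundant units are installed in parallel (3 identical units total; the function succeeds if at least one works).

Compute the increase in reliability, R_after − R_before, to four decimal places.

0.2094

R_before = 0.78
R_after = 1 − (1 − 0.78)^3 = 0.9894
ΔR = 0.9894 − 0.78 = 0.2094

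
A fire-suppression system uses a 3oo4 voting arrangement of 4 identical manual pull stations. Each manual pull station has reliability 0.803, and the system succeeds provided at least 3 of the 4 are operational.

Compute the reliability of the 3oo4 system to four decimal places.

0.8238

R = Σ_{i=3}^{4} C(4,i) p^i (1−p)^{4−i} with p = 0.803
C(4,3)·0.803^3·0.197^1 = 0.408012
C(4,4)·0.803^4·0.197^0 = 0.415779
Sum = 0.8238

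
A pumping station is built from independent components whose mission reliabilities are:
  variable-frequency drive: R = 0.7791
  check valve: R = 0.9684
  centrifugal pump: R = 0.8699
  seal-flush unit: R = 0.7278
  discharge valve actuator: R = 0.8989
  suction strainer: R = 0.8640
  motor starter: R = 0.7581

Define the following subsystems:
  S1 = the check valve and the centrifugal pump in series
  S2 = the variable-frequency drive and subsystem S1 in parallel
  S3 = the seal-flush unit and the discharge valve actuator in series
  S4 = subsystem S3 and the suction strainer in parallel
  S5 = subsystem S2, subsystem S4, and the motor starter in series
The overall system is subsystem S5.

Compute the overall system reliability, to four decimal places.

Series (check valve and centrifugal pump): 0.968400 × 0.869900 = 0.842411
Parallel (variable-frequency drive and [0.842411]): 1 − (1 − 0.779100)(1 − 0.842411) = 0.965189
Series (seal-flush unit and discharge valve actuator): 0.727800 × 0.898900 = 0.654219
Parallel ([0.654219] and suction strainer): 1 − (1 − 0.654219)(1 − 0.864000) = 0.952974
Series ([0.965189], [0.952974], and motor starter): 0.965189 × 0.952974 × 0.758100 = 0.6973

0.6973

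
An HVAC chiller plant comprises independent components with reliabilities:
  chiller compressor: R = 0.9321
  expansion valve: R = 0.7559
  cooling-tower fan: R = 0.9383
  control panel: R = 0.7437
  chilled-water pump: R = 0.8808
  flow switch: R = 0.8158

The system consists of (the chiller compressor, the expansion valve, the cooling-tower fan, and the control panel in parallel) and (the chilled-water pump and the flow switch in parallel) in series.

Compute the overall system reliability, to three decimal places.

Parallel (chiller compressor, expansion valve, cooling-tower fan, and control panel): 1 − (1 − 0.93210)(1 − 0.75590)(1 − 0.93830)(1 − 0.74370) = 0.99974
Parallel (chilled-water pump and flow switch): 1 − (1 − 0.88080)(1 − 0.81580) = 0.97804
Series ([0.99974] and [0.97804]): 0.99974 × 0.97804 = 0.978

0.978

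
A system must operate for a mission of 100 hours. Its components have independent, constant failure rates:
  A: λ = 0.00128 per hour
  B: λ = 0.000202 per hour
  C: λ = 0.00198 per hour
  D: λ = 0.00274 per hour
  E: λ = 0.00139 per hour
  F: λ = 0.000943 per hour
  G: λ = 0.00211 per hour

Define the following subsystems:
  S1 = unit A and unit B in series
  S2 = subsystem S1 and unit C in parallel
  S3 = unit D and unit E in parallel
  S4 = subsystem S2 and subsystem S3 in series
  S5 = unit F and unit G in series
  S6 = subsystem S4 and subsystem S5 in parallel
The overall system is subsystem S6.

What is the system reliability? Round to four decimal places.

0.9855

R(A) = exp(−0.00128 × 100) = 0.879853
R(B) = exp(−0.000202 × 100) = 0.980003
R(C) = exp(−0.00198 × 100) = 0.820370
R(D) = exp(−0.00274 × 100) = 0.760332
R(E) = exp(−0.00139 × 100) = 0.870228
R(F) = exp(−0.000943 × 100) = 0.910010
R(G) = exp(−0.00211 × 100) = 0.809774
Series (A and B): 0.879853 × 0.980003 = 0.862259
Parallel ([0.862259] and C): 1 − (1 − 0.862259)(1 − 0.820370) = 0.975258
Parallel (D and E): 1 − (1 − 0.760332)(1 − 0.870228) = 0.968898
Series ([0.975258] and [0.968898]): 0.975258 × 0.968898 = 0.944926
Series (F and G): 0.910010 × 0.809774 = 0.736902
Parallel ([0.944926] and [0.736902]): 1 − (1 − 0.944926)(1 − 0.736902) = 0.9855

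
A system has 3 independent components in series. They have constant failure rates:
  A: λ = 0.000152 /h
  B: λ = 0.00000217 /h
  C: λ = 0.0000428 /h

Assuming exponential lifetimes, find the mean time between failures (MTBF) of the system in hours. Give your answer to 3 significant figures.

Series of exponential components: λ_sys = Σ λ_i
λ_sys = 0.000152 + 0.00000217 + 0.0000428 = 1.9697e-04 /h
MTBF = 1 / λ_sys = 5080 h

5080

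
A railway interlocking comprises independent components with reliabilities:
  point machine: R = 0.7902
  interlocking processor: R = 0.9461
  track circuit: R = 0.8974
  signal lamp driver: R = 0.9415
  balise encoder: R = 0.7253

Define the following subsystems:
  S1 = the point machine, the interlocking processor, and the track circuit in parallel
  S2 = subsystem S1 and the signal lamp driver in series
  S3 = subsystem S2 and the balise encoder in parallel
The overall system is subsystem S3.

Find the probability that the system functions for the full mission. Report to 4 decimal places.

0.9836

Parallel (point machine, interlocking processor, and track circuit): 1 − (1 − 0.790200)(1 − 0.946100)(1 − 0.897400) = 0.998840
Series ([0.998840] and signal lamp driver): 0.998840 × 0.941500 = 0.940408
Parallel ([0.940408] and balise encoder): 1 − (1 − 0.940408)(1 − 0.725300) = 0.9836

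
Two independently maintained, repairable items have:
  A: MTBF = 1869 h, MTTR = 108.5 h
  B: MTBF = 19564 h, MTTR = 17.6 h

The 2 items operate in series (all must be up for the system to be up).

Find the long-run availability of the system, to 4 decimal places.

0.9443

A(A) = MTBF/(MTBF+MTTR) = 1869/(1869+108.5) = 0.945133
A(B) = MTBF/(MTBF+MTTR) = 19564/(19564+17.6) = 0.999101
Series availability: 0.945133 × 0.999101 = 0.9443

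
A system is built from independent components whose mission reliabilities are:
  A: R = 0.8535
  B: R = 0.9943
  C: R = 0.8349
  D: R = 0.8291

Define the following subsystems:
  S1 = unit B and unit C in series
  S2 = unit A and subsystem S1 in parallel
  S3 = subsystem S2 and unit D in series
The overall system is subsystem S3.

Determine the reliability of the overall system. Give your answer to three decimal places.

0.808

Series (B and C): 0.99430 × 0.83490 = 0.83014
Parallel (A and [0.83014]): 1 − (1 − 0.85350)(1 − 0.83014) = 0.97512
Series ([0.97512] and D): 0.97512 × 0.82910 = 0.808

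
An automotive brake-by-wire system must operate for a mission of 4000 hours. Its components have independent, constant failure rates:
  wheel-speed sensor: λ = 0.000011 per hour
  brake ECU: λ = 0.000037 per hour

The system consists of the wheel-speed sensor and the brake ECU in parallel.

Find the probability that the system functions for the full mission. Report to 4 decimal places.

0.9941

R(wheel-speed sensor) = exp(−0.000011 × 4000) = 0.956954
R(brake ECU) = exp(−0.000037 × 4000) = 0.862431
Parallel (wheel-speed sensor and brake ECU): 1 − (1 − 0.956954)(1 − 0.862431) = 0.9941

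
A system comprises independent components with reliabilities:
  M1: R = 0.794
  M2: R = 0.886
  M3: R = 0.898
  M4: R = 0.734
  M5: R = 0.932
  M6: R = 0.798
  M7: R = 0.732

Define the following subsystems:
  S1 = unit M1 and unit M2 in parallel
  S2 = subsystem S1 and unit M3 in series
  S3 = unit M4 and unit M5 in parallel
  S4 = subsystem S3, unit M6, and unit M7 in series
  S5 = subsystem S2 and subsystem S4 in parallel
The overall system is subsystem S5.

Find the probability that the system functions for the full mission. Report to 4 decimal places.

0.9475

Parallel (M1 and M2): 1 − (1 − 0.794000)(1 − 0.886000) = 0.976516
Series ([0.976516] and M3): 0.976516 × 0.898000 = 0.876911
Parallel (M4 and M5): 1 − (1 − 0.734000)(1 − 0.932000) = 0.981912
Series ([0.981912], M6, and M7): 0.981912 × 0.798000 × 0.732000 = 0.573570
Parallel ([0.876911] and [0.573570]): 1 − (1 − 0.876911)(1 − 0.573570) = 0.9475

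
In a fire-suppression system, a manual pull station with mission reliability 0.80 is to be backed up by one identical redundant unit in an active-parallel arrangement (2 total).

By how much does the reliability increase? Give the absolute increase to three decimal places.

R_before = 0.80
R_after = 1 − (1 − 0.80)^2 = 0.960
ΔR = 0.960 − 0.80 = 0.160

0.160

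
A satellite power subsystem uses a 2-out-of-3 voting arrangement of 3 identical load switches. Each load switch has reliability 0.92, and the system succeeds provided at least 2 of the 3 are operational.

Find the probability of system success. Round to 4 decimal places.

R = Σ_{i=2}^{3} C(3,i) p^i (1−p)^{3−i} with p = 0.92
C(3,2)·0.92^2·0.08^1 = 0.203136
C(3,3)·0.92^3·0.08^0 = 0.778688
Sum = 0.9818

0.9818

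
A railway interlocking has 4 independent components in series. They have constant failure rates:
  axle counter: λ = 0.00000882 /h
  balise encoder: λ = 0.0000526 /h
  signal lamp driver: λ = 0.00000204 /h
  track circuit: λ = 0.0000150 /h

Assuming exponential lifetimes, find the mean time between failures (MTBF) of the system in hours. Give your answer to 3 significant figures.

12700

Series of exponential components: λ_sys = Σ λ_i
λ_sys = 0.00000882 + 0.0000526 + 0.00000204 + 0.0000150 = 7.8460e-05 /h
MTBF = 1 / λ_sys = 12700 h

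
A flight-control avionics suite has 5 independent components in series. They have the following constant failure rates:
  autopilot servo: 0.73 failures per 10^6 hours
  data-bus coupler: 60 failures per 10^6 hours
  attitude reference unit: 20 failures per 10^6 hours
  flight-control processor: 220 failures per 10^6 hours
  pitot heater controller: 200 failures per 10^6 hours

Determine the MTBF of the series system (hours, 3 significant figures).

Series of exponential components: λ_sys = Σ λ_i
λ_sys = 0.00000073 + 0.000060 + 0.000020 + 0.00022 + 0.00020 = 5.0073e-04 /h
MTBF = 1 / λ_sys = 2000 h

2000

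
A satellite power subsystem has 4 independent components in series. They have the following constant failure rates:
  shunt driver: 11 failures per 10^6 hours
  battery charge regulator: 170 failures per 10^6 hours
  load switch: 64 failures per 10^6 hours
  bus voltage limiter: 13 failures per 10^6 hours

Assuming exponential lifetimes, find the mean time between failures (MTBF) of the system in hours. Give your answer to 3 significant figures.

3880

Series of exponential components: λ_sys = Σ λ_i
λ_sys = 0.000011 + 0.00017 + 0.000064 + 0.000013 = 2.5800e-04 /h
MTBF = 1 / λ_sys = 3880 h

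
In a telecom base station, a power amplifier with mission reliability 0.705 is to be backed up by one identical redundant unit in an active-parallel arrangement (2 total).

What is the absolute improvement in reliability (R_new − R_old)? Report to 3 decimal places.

0.208

R_before = 0.705
R_after = 1 − (1 − 0.705)^2 = 0.913
ΔR = 0.913 − 0.705 = 0.208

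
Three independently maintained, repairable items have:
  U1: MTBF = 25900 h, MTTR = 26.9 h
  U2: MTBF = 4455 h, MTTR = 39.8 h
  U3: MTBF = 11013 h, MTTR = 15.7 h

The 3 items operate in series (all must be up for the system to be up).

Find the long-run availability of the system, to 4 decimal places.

A(U1) = MTBF/(MTBF+MTTR) = 25900/(25900+26.9) = 0.998962
A(U2) = MTBF/(MTBF+MTTR) = 4455/(4455+39.8) = 0.991145
A(U3) = MTBF/(MTBF+MTTR) = 11013/(11013+15.7) = 0.998576
Series availability: 0.998962 × 0.991145 × 0.998576 = 0.9887

0.9887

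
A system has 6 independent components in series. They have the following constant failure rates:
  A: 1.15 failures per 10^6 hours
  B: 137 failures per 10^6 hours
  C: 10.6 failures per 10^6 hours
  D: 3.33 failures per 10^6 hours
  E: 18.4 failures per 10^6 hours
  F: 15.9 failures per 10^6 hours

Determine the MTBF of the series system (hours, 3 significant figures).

Series of exponential components: λ_sys = Σ λ_i
λ_sys = 0.00000115 + 0.000137 + 0.0000106 + 0.00000333 + 0.0000184 + 0.0000159 = 1.8638e-04 /h
MTBF = 1 / λ_sys = 5370 h

5370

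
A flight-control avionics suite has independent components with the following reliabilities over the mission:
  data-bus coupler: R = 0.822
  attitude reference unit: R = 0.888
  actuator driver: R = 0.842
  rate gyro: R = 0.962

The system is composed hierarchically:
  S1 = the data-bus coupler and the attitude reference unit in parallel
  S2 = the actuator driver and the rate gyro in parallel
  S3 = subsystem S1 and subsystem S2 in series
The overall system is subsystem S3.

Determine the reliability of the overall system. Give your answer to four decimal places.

0.9742

Parallel (data-bus coupler and attitude reference unit): 1 − (1 − 0.822000)(1 − 0.888000) = 0.980064
Parallel (actuator driver and rate gyro): 1 − (1 − 0.842000)(1 − 0.962000) = 0.993996
Series ([0.980064] and [0.993996]): 0.980064 × 0.993996 = 0.9742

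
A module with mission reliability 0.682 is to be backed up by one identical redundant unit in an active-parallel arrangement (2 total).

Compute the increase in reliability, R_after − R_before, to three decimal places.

0.217

R_before = 0.682
R_after = 1 − (1 − 0.682)^2 = 0.899
ΔR = 0.899 − 0.682 = 0.217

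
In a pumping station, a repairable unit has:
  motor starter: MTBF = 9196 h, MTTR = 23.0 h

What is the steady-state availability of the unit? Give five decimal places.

A(motor starter) = MTBF/(MTBF+MTTR) = 9196/(9196+23.0) = 0.99751

0.99751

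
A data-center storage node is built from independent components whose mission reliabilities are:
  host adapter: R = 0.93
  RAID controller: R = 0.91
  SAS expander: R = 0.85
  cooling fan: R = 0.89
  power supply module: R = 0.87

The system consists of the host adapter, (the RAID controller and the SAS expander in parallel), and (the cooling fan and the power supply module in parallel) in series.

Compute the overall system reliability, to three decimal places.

0.904

Parallel (RAID controller and SAS expander): 1 − (1 − 0.91000)(1 − 0.85000) = 0.98650
Parallel (cooling fan and power supply module): 1 − (1 − 0.89000)(1 − 0.87000) = 0.98570
Series (host adapter, [0.98650], and [0.98570]): 0.93000 × 0.98650 × 0.98570 = 0.904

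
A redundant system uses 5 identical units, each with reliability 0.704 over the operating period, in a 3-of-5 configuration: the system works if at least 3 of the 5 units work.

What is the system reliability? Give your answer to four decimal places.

R = Σ_{i=3}^{5} C(5,i) p^i (1−p)^{5−i} with p = 0.704
C(5,3)·0.704^3·0.296^2 = 0.305704
C(5,4)·0.704^4·0.296^1 = 0.363540
C(5,5)·0.704^5·0.296^0 = 0.172927
Sum = 0.8422

0.8422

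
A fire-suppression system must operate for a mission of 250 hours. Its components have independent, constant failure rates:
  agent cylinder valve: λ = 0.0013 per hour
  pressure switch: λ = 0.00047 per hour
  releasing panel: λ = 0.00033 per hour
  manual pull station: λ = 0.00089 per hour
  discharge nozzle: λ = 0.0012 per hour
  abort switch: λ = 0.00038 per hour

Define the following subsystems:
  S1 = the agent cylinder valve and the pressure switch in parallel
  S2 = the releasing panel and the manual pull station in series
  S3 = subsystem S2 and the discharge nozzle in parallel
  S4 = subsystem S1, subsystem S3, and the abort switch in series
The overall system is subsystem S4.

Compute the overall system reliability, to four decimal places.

R(agent cylinder valve) = exp(−0.0013 × 250) = 0.722527
R(pressure switch) = exp(−0.00047 × 250) = 0.889141
R(releasing panel) = exp(−0.00033 × 250) = 0.920811
R(manual pull station) = exp(−0.00089 × 250) = 0.800515
R(discharge nozzle) = exp(−0.0012 × 250) = 0.740818
R(abort switch) = exp(−0.00038 × 250) = 0.909373
Parallel (agent cylinder valve and pressure switch): 1 − (1 − 0.722527)(1 − 0.889141) = 0.969240
Series (releasing panel and manual pull station): 0.920811 × 0.800515 = 0.737123
Parallel ([0.737123] and discharge nozzle): 1 − (1 − 0.737123)(1 − 0.740818) = 0.931867
Series ([0.969240], [0.931867], and abort switch): 0.969240 × 0.931867 × 0.909373 = 0.8213

0.8213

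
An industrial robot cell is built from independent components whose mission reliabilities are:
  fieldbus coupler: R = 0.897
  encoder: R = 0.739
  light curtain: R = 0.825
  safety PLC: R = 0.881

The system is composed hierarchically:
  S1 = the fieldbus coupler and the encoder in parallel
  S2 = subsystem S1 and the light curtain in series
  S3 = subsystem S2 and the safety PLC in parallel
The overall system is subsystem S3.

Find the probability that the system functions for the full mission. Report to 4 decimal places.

Parallel (fieldbus coupler and encoder): 1 − (1 − 0.897000)(1 − 0.739000) = 0.973117
Series ([0.973117] and light curtain): 0.973117 × 0.825000 = 0.802822
Parallel ([0.802822] and safety PLC): 1 − (1 − 0.802822)(1 − 0.881000) = 0.9765

0.9765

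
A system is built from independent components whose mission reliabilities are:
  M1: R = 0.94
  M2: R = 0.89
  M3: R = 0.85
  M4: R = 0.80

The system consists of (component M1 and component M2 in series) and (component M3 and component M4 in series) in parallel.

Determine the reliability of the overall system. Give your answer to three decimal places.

0.948

Series (M1 and M2): 0.94000 × 0.89000 = 0.83660
Series (M3 and M4): 0.85000 × 0.80000 = 0.68000
Parallel ([0.83660] and [0.68000]): 1 − (1 − 0.83660)(1 − 0.68000) = 0.948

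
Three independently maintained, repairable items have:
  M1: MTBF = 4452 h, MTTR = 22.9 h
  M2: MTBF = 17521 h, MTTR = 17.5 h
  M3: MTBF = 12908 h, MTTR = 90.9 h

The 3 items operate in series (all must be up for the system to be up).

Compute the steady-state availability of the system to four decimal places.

0.9869

A(M1) = MTBF/(MTBF+MTTR) = 4452/(4452+22.9) = 0.994883
A(M2) = MTBF/(MTBF+MTTR) = 17521/(17521+17.5) = 0.999002
A(M3) = MTBF/(MTBF+MTTR) = 12908/(12908+90.9) = 0.993007
Series availability: 0.994883 × 0.999002 × 0.993007 = 0.9869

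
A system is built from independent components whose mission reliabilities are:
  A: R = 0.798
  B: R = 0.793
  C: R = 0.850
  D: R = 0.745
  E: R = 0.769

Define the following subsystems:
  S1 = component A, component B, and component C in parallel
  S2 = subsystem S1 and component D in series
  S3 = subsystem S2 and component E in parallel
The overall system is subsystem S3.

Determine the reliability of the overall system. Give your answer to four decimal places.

Parallel (A, B, and C): 1 − (1 − 0.798000)(1 − 0.793000)(1 − 0.850000) = 0.993728
Series ([0.993728] and D): 0.993728 × 0.745000 = 0.740327
Parallel ([0.740327] and E): 1 − (1 − 0.740327)(1 − 0.769000) = 0.9400

0.9400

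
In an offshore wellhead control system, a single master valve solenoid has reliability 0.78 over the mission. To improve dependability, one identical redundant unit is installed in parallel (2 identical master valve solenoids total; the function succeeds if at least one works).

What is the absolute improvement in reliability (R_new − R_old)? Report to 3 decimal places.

0.172

R_before = 0.78
R_after = 1 − (1 − 0.78)^2 = 0.952
ΔR = 0.952 − 0.78 = 0.172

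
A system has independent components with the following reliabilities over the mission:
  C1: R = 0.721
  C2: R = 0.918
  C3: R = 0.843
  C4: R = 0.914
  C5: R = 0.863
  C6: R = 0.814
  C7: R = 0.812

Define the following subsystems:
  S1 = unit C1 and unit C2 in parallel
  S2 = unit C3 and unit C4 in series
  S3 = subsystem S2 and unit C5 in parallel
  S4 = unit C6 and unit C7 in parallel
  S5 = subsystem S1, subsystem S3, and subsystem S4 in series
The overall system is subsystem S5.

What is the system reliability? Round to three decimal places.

0.913

Parallel (C1 and C2): 1 − (1 − 0.72100)(1 − 0.91800) = 0.97712
Series (C3 and C4): 0.84300 × 0.91400 = 0.77050
Parallel ([0.77050] and C5): 1 − (1 − 0.77050)(1 − 0.86300) = 0.96856
Parallel (C6 and C7): 1 − (1 − 0.81400)(1 − 0.81200) = 0.96503
Series ([0.97712], [0.96856], and [0.96503]): 0.97712 × 0.96856 × 0.96503 = 0.913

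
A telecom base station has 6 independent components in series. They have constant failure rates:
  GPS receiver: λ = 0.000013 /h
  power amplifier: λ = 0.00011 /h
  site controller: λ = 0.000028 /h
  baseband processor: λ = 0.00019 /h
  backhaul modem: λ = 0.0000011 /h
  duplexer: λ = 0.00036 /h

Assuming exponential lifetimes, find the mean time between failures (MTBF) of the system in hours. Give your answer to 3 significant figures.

1420

Series of exponential components: λ_sys = Σ λ_i
λ_sys = 0.000013 + 0.00011 + 0.000028 + 0.00019 + 0.0000011 + 0.00036 = 7.0210e-04 /h
MTBF = 1 / λ_sys = 1420 h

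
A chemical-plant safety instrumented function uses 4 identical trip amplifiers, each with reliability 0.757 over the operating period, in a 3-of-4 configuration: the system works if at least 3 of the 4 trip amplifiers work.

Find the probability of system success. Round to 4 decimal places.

0.7500

R = Σ_{i=3}^{4} C(4,i) p^i (1−p)^{4−i} with p = 0.757
C(4,3)·0.757^3·0.243^1 = 0.421652
C(4,4)·0.757^4·0.243^0 = 0.328385
Sum = 0.7500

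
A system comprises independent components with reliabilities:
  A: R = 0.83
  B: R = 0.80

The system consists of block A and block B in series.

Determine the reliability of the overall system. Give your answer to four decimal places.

Series (A and B): 0.830000 × 0.800000 = 0.6640

0.6640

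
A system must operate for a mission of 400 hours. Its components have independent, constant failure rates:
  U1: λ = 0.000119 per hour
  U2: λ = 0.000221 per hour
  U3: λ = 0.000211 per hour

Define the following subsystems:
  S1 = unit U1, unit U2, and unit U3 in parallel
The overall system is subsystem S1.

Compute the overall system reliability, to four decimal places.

R(U1) = exp(−0.000119 × 400) = 0.953515
R(U2) = exp(−0.000221 × 400) = 0.915395
R(U3) = exp(−0.000211 × 400) = 0.919064
Parallel (U1, U2, and U3): 1 − (1 − 0.953515)(1 − 0.915395)(1 − 0.919064) = 0.9997

0.9997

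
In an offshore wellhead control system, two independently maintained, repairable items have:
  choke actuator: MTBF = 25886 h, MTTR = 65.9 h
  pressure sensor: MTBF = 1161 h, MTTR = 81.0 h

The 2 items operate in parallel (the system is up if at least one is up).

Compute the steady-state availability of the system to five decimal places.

A(choke actuator) = MTBF/(MTBF+MTTR) = 25886/(25886+65.9) = 0.997461
A(pressure sensor) = MTBF/(MTBF+MTTR) = 1161/(1161+81.0) = 0.934783
Parallel availability: 1 − (1 − 0.997461)(1 − 0.934783) = 0.99983

0.99983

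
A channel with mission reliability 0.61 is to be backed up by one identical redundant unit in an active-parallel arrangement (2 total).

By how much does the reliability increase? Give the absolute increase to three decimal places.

0.238

R_before = 0.61
R_after = 1 − (1 − 0.61)^2 = 0.848
ΔR = 0.848 − 0.61 = 0.238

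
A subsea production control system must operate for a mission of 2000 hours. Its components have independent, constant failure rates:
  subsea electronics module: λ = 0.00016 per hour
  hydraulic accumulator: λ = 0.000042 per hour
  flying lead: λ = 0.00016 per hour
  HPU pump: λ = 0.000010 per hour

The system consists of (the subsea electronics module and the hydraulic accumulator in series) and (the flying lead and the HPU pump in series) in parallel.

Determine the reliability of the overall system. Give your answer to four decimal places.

0.9042

R(subsea electronics module) = exp(−0.00016 × 2000) = 0.726149
R(hydraulic accumulator) = exp(−0.000042 × 2000) = 0.919431
R(flying lead) = exp(−0.00016 × 2000) = 0.726149
R(HPU pump) = exp(−0.000010 × 2000) = 0.980199
Series (subsea electronics module and hydraulic accumulator): 0.726149 × 0.919431 = 0.667644
Series (flying lead and HPU pump): 0.726149 × 0.980199 = 0.711771
Parallel ([0.667644] and [0.711771]): 1 − (1 − 0.667644)(1 − 0.711771) = 0.9042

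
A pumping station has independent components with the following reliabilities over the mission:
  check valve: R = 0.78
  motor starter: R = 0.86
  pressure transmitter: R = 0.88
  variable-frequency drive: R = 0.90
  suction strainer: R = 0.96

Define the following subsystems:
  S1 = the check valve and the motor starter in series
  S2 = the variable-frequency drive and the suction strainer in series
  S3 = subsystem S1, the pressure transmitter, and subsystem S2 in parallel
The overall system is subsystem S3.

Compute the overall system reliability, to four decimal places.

0.9946

Series (check valve and motor starter): 0.780000 × 0.860000 = 0.670800
Series (variable-frequency drive and suction strainer): 0.900000 × 0.960000 = 0.864000
Parallel ([0.670800], pressure transmitter, and [0.864000]): 1 − (1 − 0.670800)(1 − 0.880000)(1 − 0.864000) = 0.9946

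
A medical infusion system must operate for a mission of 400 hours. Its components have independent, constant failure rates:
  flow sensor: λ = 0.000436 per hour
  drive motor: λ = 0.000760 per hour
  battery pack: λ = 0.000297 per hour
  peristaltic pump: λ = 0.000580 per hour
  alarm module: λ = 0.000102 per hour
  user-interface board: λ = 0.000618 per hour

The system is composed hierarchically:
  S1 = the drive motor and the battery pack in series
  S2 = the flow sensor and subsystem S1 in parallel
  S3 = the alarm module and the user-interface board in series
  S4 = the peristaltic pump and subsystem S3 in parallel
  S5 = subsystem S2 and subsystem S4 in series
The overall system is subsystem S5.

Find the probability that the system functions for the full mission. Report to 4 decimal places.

0.8959

R(flow sensor) = exp(−0.000436 × 400) = 0.839961
R(drive motor) = exp(−0.000760 × 400) = 0.737861
R(battery pack) = exp(−0.000297 × 400) = 0.887985
R(peristaltic pump) = exp(−0.000580 × 400) = 0.792946
R(alarm module) = exp(−0.000102 × 400) = 0.960021
R(user-interface board) = exp(−0.000618 × 400) = 0.780984
Series (drive motor and battery pack): 0.737861 × 0.887985 = 0.655210
Parallel (flow sensor and [0.655210]): 1 − (1 − 0.839961)(1 − 0.655210) = 0.944820
Series (alarm module and user-interface board): 0.960021 × 0.780984 = 0.749761
Parallel (peristaltic pump and [0.749761]): 1 − (1 − 0.792946)(1 − 0.749761) = 0.948187
Series ([0.944820] and [0.948187]): 0.944820 × 0.948187 = 0.8959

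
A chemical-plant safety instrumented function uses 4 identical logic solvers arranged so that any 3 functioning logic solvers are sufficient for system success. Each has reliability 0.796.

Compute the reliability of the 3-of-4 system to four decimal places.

R = Σ_{i=3}^{4} C(4,i) p^i (1−p)^{4−i} with p = 0.796
C(4,3)·0.796^3·0.204^1 = 0.411556
C(4,4)·0.796^4·0.204^0 = 0.401469
Sum = 0.8130

0.8130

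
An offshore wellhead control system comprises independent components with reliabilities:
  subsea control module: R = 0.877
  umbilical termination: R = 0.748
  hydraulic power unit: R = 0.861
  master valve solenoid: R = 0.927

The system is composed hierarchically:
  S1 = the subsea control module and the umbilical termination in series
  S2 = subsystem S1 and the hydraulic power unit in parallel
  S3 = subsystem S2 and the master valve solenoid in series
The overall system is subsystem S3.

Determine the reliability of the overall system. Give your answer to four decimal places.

0.8827

Series (subsea control module and umbilical termination): 0.877000 × 0.748000 = 0.655996
Parallel ([0.655996] and hydraulic power unit): 1 − (1 − 0.655996)(1 − 0.861000) = 0.952183
Series ([0.952183] and master valve solenoid): 0.952183 × 0.927000 = 0.8827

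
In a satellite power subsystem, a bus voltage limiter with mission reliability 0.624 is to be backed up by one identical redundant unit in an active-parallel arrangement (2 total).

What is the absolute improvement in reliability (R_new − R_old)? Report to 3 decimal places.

R_before = 0.624
R_after = 1 − (1 − 0.624)^2 = 0.859
ΔR = 0.859 − 0.624 = 0.235

0.235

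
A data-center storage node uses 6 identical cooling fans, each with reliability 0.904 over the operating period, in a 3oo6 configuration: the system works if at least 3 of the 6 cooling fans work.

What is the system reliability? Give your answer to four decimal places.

0.9989

R = Σ_{i=3}^{6} C(6,i) p^i (1−p)^{6−i} with p = 0.904
C(6,3)·0.904^3·0.096^3 = 0.013072
C(6,4)·0.904^4·0.096^2 = 0.092322
C(6,5)·0.904^5·0.096^1 = 0.347748
C(6,6)·0.904^6·0.096^0 = 0.545771
Sum = 0.9989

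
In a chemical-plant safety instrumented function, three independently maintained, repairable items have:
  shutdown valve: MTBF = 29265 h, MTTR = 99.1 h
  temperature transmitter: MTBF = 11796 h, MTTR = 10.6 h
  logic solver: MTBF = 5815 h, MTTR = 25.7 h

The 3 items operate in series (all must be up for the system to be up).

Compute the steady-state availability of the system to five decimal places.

0.99135

A(shutdown valve) = MTBF/(MTBF+MTTR) = 29265/(29265+99.1) = 0.996625
A(temperature transmitter) = MTBF/(MTBF+MTTR) = 11796/(11796+10.6) = 0.999102
A(logic solver) = MTBF/(MTBF+MTTR) = 5815/(5815+25.7) = 0.995600
Series availability: 0.996625 × 0.999102 × 0.995600 = 0.99135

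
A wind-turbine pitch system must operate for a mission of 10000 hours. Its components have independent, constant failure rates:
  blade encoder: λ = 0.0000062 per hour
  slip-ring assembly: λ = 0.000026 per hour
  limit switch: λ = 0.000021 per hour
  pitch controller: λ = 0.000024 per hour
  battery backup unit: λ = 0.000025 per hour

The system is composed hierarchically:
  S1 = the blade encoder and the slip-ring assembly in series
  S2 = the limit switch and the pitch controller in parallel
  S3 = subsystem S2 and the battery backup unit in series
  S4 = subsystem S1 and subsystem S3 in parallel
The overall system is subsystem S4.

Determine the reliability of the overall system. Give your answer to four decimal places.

0.9304

R(blade encoder) = exp(−0.0000062 × 10000) = 0.939883
R(slip-ring assembly) = exp(−0.000026 × 10000) = 0.771052
R(limit switch) = exp(−0.000021 × 10000) = 0.810584
R(pitch controller) = exp(−0.000024 × 10000) = 0.786628
R(battery backup unit) = exp(−0.000025 × 10000) = 0.778801
Series (blade encoder and slip-ring assembly): 0.939883 × 0.771052 = 0.724699
Parallel (limit switch and pitch controller): 1 − (1 − 0.810584)(1 − 0.786628) = 0.959584
Series ([0.959584] and battery backup unit): 0.959584 × 0.778801 = 0.747325
Parallel ([0.724699] and [0.747325]): 1 − (1 − 0.724699)(1 − 0.747325) = 0.9304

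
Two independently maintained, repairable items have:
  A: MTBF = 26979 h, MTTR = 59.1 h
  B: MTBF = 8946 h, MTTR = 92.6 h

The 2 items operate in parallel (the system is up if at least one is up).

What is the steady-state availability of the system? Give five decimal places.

0.99998

A(A) = MTBF/(MTBF+MTTR) = 26979/(26979+59.1) = 0.997814
A(B) = MTBF/(MTBF+MTTR) = 8946/(8946+92.6) = 0.989755
Parallel availability: 1 − (1 − 0.997814)(1 − 0.989755) = 0.99998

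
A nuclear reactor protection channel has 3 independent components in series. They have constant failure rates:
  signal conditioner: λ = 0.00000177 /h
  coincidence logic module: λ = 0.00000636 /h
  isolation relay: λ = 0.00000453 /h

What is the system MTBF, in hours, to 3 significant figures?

79000

Series of exponential components: λ_sys = Σ λ_i
λ_sys = 0.00000177 + 0.00000636 + 0.00000453 = 1.2660e-05 /h
MTBF = 1 / λ_sys = 79000 h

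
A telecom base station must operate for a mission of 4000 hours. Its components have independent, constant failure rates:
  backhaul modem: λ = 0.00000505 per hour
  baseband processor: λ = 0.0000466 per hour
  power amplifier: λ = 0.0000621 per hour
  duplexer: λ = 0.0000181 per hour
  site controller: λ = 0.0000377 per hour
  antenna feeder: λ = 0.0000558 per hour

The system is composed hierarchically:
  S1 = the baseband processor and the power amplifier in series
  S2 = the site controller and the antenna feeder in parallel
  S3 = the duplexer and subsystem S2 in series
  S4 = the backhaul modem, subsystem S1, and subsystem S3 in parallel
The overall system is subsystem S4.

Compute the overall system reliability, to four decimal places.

R(backhaul modem) = exp(−0.00000505 × 4000) = 0.980003
R(baseband processor) = exp(−0.0000466 × 4000) = 0.829942
R(power amplifier) = exp(−0.0000621 × 4000) = 0.780048
R(duplexer) = exp(−0.0000181 × 4000) = 0.930159
R(site controller) = exp(−0.0000377 × 4000) = 0.860020
R(antenna feeder) = exp(−0.0000558 × 4000) = 0.799955
Series (baseband processor and power amplifier): 0.829942 × 0.780048 = 0.647395
Parallel (site controller and antenna feeder): 1 − (1 − 0.860020)(1 − 0.799955) = 0.971998
Series (duplexer and [0.971998]): 0.930159 × 0.971998 = 0.904113
Parallel (backhaul modem, [0.647395], and [0.904113]): 1 − (1 − 0.980003)(1 − 0.647395)(1 − 0.904113) = 0.9993

0.9993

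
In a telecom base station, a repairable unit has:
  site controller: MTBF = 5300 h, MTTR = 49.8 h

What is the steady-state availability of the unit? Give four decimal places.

A(site controller) = MTBF/(MTBF+MTTR) = 5300/(5300+49.8) = 0.9907

0.9907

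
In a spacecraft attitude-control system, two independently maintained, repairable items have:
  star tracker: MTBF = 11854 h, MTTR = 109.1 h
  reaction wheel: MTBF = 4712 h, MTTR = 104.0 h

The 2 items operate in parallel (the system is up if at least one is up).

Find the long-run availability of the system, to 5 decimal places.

A(star tracker) = MTBF/(MTBF+MTTR) = 11854/(11854+109.1) = 0.990880
A(reaction wheel) = MTBF/(MTBF+MTTR) = 4712/(4712+104.0) = 0.978405
Parallel availability: 1 − (1 − 0.990880)(1 − 0.978405) = 0.99980

0.99980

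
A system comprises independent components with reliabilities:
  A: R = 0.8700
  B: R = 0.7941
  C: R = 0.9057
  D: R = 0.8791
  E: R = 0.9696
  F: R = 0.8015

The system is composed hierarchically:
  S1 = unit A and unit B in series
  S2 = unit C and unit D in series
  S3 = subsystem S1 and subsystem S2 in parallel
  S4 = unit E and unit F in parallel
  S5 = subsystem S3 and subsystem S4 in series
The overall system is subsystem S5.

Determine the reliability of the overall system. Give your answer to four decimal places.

0.9313

Series (A and B): 0.870000 × 0.794100 = 0.690867
Series (C and D): 0.905700 × 0.879100 = 0.796201
Parallel ([0.690867] and [0.796201]): 1 − (1 − 0.690867)(1 − 0.796201) = 0.936999
Parallel (E and F): 1 − (1 − 0.969600)(1 − 0.801500) = 0.993966
Series ([0.936999] and [0.993966]): 0.936999 × 0.993966 = 0.9313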